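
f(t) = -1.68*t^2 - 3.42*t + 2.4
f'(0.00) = -3.42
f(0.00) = 2.40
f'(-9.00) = 26.82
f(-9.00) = -102.90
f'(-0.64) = -1.27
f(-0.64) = 3.90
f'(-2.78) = 5.92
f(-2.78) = -1.08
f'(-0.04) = -3.29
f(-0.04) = 2.53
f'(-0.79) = -0.77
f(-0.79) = 4.05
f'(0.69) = -5.74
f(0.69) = -0.76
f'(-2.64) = 5.45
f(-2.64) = -0.28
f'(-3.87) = 9.58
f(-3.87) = -9.53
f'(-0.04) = -3.29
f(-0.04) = 2.53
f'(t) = -3.36*t - 3.42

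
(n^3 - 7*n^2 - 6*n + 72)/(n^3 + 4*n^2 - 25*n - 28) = (n^2 - 3*n - 18)/(n^2 + 8*n + 7)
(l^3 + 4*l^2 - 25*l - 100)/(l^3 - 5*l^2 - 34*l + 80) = (l^2 - l - 20)/(l^2 - 10*l + 16)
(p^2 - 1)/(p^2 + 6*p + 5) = (p - 1)/(p + 5)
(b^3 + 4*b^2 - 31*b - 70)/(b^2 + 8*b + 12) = (b^2 + 2*b - 35)/(b + 6)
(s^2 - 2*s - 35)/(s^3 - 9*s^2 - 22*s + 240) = (s - 7)/(s^2 - 14*s + 48)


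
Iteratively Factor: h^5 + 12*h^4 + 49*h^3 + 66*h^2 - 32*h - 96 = (h + 4)*(h^4 + 8*h^3 + 17*h^2 - 2*h - 24) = (h + 2)*(h + 4)*(h^3 + 6*h^2 + 5*h - 12) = (h + 2)*(h + 4)^2*(h^2 + 2*h - 3) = (h - 1)*(h + 2)*(h + 4)^2*(h + 3)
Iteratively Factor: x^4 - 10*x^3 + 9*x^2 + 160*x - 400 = (x - 5)*(x^3 - 5*x^2 - 16*x + 80) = (x - 5)*(x + 4)*(x^2 - 9*x + 20) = (x - 5)^2*(x + 4)*(x - 4)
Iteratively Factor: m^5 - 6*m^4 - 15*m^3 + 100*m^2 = (m + 4)*(m^4 - 10*m^3 + 25*m^2) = m*(m + 4)*(m^3 - 10*m^2 + 25*m) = m*(m - 5)*(m + 4)*(m^2 - 5*m) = m*(m - 5)^2*(m + 4)*(m)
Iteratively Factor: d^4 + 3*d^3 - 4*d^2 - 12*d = (d - 2)*(d^3 + 5*d^2 + 6*d) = (d - 2)*(d + 3)*(d^2 + 2*d) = (d - 2)*(d + 2)*(d + 3)*(d)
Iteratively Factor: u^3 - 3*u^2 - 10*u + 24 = (u - 4)*(u^2 + u - 6) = (u - 4)*(u + 3)*(u - 2)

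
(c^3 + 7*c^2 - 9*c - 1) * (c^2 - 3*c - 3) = c^5 + 4*c^4 - 33*c^3 + 5*c^2 + 30*c + 3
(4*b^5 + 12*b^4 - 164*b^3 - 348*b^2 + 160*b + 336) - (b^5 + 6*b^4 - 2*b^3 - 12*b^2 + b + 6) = 3*b^5 + 6*b^4 - 162*b^3 - 336*b^2 + 159*b + 330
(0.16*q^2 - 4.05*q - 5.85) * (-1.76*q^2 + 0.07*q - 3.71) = -0.2816*q^4 + 7.1392*q^3 + 9.4189*q^2 + 14.616*q + 21.7035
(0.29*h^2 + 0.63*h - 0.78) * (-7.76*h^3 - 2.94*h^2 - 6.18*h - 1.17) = -2.2504*h^5 - 5.7414*h^4 + 2.4084*h^3 - 1.9395*h^2 + 4.0833*h + 0.9126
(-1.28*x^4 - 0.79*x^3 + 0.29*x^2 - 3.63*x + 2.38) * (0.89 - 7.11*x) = 9.1008*x^5 + 4.4777*x^4 - 2.765*x^3 + 26.0674*x^2 - 20.1525*x + 2.1182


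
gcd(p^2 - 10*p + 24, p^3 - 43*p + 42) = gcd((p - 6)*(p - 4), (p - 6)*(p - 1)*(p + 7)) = p - 6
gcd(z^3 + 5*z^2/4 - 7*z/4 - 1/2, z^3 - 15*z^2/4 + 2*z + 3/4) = z^2 - 3*z/4 - 1/4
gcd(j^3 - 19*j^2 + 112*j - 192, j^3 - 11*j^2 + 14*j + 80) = j - 8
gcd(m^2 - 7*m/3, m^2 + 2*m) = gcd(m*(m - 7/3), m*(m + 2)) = m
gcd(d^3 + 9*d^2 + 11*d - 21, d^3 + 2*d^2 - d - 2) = d - 1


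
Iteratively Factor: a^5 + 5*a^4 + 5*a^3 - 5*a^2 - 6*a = (a - 1)*(a^4 + 6*a^3 + 11*a^2 + 6*a) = (a - 1)*(a + 2)*(a^3 + 4*a^2 + 3*a) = a*(a - 1)*(a + 2)*(a^2 + 4*a + 3) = a*(a - 1)*(a + 1)*(a + 2)*(a + 3)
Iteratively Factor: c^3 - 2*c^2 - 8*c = (c + 2)*(c^2 - 4*c) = c*(c + 2)*(c - 4)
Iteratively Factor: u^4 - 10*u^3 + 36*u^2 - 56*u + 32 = (u - 2)*(u^3 - 8*u^2 + 20*u - 16) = (u - 4)*(u - 2)*(u^2 - 4*u + 4) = (u - 4)*(u - 2)^2*(u - 2)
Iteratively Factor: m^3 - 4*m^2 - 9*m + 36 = (m - 3)*(m^2 - m - 12) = (m - 4)*(m - 3)*(m + 3)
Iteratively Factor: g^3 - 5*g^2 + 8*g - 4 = (g - 2)*(g^2 - 3*g + 2) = (g - 2)^2*(g - 1)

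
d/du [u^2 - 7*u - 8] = 2*u - 7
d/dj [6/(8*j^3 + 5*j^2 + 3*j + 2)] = 6*(-24*j^2 - 10*j - 3)/(8*j^3 + 5*j^2 + 3*j + 2)^2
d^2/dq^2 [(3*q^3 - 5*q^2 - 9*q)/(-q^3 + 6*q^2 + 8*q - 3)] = 2*(-13*q^6 - 45*q^5 + 12*q^4 - 195*q^3 + 324*q^2 + 405*q + 261)/(q^9 - 18*q^8 + 84*q^7 + 81*q^6 - 780*q^5 - 972*q^4 + 379*q^3 + 414*q^2 - 216*q + 27)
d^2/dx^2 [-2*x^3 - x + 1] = -12*x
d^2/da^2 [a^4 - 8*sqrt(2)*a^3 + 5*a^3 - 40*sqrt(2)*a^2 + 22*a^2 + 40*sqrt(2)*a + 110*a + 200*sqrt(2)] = 12*a^2 - 48*sqrt(2)*a + 30*a - 80*sqrt(2) + 44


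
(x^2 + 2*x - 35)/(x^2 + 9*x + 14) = (x - 5)/(x + 2)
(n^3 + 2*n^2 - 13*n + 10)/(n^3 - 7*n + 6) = (n + 5)/(n + 3)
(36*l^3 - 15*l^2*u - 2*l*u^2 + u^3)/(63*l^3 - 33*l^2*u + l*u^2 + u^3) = (4*l + u)/(7*l + u)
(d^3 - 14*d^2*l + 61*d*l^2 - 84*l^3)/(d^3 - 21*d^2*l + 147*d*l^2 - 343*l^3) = (d^2 - 7*d*l + 12*l^2)/(d^2 - 14*d*l + 49*l^2)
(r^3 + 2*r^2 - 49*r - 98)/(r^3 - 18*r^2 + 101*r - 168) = (r^2 + 9*r + 14)/(r^2 - 11*r + 24)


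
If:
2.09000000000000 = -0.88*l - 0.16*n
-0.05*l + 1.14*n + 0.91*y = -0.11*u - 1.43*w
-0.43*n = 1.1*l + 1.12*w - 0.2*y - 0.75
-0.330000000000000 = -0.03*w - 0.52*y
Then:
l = 4.70602766798419 - 15.5046113306983*y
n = 85.2753623188406*y - 38.945652173913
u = 262.757680560546 - 673.749790394059*y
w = 11.0 - 17.3333333333333*y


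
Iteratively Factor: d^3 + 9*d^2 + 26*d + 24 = (d + 3)*(d^2 + 6*d + 8) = (d + 2)*(d + 3)*(d + 4)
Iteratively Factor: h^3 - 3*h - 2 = (h + 1)*(h^2 - h - 2) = (h - 2)*(h + 1)*(h + 1)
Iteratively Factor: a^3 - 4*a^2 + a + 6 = (a - 3)*(a^2 - a - 2) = (a - 3)*(a - 2)*(a + 1)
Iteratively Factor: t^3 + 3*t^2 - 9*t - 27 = (t - 3)*(t^2 + 6*t + 9) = (t - 3)*(t + 3)*(t + 3)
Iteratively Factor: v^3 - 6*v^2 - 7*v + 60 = (v - 5)*(v^2 - v - 12) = (v - 5)*(v + 3)*(v - 4)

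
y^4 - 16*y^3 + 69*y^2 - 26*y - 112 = (y - 8)*(y - 7)*(y - 2)*(y + 1)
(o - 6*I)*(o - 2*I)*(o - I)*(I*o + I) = I*o^4 + 9*o^3 + I*o^3 + 9*o^2 - 20*I*o^2 - 12*o - 20*I*o - 12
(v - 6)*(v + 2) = v^2 - 4*v - 12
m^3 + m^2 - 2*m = m*(m - 1)*(m + 2)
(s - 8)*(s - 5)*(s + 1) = s^3 - 12*s^2 + 27*s + 40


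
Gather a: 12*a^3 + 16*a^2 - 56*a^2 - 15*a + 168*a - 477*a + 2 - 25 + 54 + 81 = 12*a^3 - 40*a^2 - 324*a + 112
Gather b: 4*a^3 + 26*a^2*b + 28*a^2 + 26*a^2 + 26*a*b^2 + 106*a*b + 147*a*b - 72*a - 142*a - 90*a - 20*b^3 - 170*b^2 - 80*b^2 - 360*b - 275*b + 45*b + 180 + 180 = 4*a^3 + 54*a^2 - 304*a - 20*b^3 + b^2*(26*a - 250) + b*(26*a^2 + 253*a - 590) + 360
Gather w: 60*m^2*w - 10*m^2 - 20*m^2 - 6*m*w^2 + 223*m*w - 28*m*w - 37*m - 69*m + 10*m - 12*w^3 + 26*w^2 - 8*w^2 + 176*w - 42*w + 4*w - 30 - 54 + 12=-30*m^2 - 96*m - 12*w^3 + w^2*(18 - 6*m) + w*(60*m^2 + 195*m + 138) - 72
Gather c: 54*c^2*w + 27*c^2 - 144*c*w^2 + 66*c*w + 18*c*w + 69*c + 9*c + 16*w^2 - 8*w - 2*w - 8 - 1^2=c^2*(54*w + 27) + c*(-144*w^2 + 84*w + 78) + 16*w^2 - 10*w - 9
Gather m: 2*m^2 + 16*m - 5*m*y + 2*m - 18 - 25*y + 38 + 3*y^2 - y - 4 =2*m^2 + m*(18 - 5*y) + 3*y^2 - 26*y + 16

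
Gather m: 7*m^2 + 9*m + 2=7*m^2 + 9*m + 2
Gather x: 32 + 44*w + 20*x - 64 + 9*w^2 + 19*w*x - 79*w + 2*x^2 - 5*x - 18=9*w^2 - 35*w + 2*x^2 + x*(19*w + 15) - 50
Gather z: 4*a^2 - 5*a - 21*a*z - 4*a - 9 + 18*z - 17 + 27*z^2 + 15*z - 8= 4*a^2 - 9*a + 27*z^2 + z*(33 - 21*a) - 34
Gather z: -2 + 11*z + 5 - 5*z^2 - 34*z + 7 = -5*z^2 - 23*z + 10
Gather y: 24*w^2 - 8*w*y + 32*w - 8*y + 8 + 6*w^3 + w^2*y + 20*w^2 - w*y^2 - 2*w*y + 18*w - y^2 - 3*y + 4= 6*w^3 + 44*w^2 + 50*w + y^2*(-w - 1) + y*(w^2 - 10*w - 11) + 12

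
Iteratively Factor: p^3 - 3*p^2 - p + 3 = (p + 1)*(p^2 - 4*p + 3) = (p - 3)*(p + 1)*(p - 1)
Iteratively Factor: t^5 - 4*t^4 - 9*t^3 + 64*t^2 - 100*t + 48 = (t - 3)*(t^4 - t^3 - 12*t^2 + 28*t - 16) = (t - 3)*(t - 2)*(t^3 + t^2 - 10*t + 8) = (t - 3)*(t - 2)*(t + 4)*(t^2 - 3*t + 2) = (t - 3)*(t - 2)*(t - 1)*(t + 4)*(t - 2)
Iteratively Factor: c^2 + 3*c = (c + 3)*(c)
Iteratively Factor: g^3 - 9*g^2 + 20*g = (g - 5)*(g^2 - 4*g) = (g - 5)*(g - 4)*(g)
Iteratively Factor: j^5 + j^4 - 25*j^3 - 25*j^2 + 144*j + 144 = (j + 4)*(j^4 - 3*j^3 - 13*j^2 + 27*j + 36) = (j + 3)*(j + 4)*(j^3 - 6*j^2 + 5*j + 12) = (j - 4)*(j + 3)*(j + 4)*(j^2 - 2*j - 3) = (j - 4)*(j - 3)*(j + 3)*(j + 4)*(j + 1)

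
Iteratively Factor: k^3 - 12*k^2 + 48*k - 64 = (k - 4)*(k^2 - 8*k + 16) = (k - 4)^2*(k - 4)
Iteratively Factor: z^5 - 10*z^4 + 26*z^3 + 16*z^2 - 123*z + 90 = (z - 1)*(z^4 - 9*z^3 + 17*z^2 + 33*z - 90) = (z - 3)*(z - 1)*(z^3 - 6*z^2 - z + 30) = (z - 3)*(z - 1)*(z + 2)*(z^2 - 8*z + 15) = (z - 3)^2*(z - 1)*(z + 2)*(z - 5)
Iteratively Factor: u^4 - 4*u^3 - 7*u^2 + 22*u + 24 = (u - 4)*(u^3 - 7*u - 6) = (u - 4)*(u + 2)*(u^2 - 2*u - 3) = (u - 4)*(u - 3)*(u + 2)*(u + 1)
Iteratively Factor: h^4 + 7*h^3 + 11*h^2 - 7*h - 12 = (h + 3)*(h^3 + 4*h^2 - h - 4) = (h + 3)*(h + 4)*(h^2 - 1) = (h + 1)*(h + 3)*(h + 4)*(h - 1)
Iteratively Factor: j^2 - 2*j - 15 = (j - 5)*(j + 3)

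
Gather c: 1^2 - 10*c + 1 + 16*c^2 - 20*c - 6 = 16*c^2 - 30*c - 4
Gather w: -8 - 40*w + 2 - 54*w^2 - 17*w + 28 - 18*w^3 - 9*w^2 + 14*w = -18*w^3 - 63*w^2 - 43*w + 22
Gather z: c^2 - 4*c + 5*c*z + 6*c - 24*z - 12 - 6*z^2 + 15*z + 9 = c^2 + 2*c - 6*z^2 + z*(5*c - 9) - 3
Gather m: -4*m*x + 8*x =-4*m*x + 8*x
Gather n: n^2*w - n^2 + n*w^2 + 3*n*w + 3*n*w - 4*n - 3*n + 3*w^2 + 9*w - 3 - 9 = n^2*(w - 1) + n*(w^2 + 6*w - 7) + 3*w^2 + 9*w - 12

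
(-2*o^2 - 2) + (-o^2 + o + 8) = -3*o^2 + o + 6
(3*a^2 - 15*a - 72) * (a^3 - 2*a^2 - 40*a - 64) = 3*a^5 - 21*a^4 - 162*a^3 + 552*a^2 + 3840*a + 4608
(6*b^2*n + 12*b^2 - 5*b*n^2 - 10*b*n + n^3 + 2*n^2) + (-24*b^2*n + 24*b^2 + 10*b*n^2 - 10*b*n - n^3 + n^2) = -18*b^2*n + 36*b^2 + 5*b*n^2 - 20*b*n + 3*n^2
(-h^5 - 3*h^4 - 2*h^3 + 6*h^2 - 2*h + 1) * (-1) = h^5 + 3*h^4 + 2*h^3 - 6*h^2 + 2*h - 1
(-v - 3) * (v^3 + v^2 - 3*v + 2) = -v^4 - 4*v^3 + 7*v - 6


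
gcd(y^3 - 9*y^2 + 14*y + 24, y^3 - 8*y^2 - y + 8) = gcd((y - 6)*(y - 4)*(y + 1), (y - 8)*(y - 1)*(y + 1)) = y + 1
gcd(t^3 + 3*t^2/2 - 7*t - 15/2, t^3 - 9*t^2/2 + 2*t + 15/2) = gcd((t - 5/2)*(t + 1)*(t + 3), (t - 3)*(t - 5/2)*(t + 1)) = t^2 - 3*t/2 - 5/2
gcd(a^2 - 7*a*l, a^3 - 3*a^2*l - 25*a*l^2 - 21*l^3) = a - 7*l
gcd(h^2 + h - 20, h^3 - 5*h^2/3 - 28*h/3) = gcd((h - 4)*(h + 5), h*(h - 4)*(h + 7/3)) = h - 4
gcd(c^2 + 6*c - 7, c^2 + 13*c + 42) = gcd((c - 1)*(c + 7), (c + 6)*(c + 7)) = c + 7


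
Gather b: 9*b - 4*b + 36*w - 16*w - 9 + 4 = 5*b + 20*w - 5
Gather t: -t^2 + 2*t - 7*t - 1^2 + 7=-t^2 - 5*t + 6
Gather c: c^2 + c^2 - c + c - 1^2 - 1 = 2*c^2 - 2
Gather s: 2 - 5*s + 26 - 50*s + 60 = 88 - 55*s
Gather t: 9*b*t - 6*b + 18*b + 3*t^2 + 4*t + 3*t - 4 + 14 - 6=12*b + 3*t^2 + t*(9*b + 7) + 4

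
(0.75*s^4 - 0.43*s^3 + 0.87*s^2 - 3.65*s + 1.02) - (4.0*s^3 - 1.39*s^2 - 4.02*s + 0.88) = 0.75*s^4 - 4.43*s^3 + 2.26*s^2 + 0.37*s + 0.14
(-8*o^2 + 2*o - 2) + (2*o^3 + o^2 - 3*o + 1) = 2*o^3 - 7*o^2 - o - 1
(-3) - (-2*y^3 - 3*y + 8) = 2*y^3 + 3*y - 11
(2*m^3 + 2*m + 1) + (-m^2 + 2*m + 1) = 2*m^3 - m^2 + 4*m + 2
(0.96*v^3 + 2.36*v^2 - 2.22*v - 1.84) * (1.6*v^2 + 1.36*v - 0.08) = 1.536*v^5 + 5.0816*v^4 - 0.4192*v^3 - 6.152*v^2 - 2.3248*v + 0.1472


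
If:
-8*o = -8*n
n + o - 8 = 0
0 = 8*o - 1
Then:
No Solution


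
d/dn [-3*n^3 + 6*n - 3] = 6 - 9*n^2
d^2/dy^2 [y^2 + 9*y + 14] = 2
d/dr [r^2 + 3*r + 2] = 2*r + 3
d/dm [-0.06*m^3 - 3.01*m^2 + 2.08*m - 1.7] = -0.18*m^2 - 6.02*m + 2.08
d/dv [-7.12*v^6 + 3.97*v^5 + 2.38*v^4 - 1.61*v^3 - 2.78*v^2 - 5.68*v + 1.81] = -42.72*v^5 + 19.85*v^4 + 9.52*v^3 - 4.83*v^2 - 5.56*v - 5.68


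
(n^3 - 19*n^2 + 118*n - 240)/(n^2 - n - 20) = (n^2 - 14*n + 48)/(n + 4)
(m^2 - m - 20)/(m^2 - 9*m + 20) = (m + 4)/(m - 4)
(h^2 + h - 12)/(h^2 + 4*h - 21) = (h + 4)/(h + 7)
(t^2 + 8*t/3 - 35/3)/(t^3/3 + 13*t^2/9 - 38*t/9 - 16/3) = 3*(3*t^2 + 8*t - 35)/(3*t^3 + 13*t^2 - 38*t - 48)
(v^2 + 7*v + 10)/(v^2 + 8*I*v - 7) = (v^2 + 7*v + 10)/(v^2 + 8*I*v - 7)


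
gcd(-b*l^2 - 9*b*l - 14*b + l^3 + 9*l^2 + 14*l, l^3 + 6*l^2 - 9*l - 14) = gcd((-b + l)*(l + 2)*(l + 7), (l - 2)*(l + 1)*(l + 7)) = l + 7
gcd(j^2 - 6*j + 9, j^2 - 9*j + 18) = j - 3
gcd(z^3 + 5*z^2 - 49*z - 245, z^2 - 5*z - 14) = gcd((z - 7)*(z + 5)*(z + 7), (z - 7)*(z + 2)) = z - 7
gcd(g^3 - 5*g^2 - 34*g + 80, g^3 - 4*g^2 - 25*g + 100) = g + 5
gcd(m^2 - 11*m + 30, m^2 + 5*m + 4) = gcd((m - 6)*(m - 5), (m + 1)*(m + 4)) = 1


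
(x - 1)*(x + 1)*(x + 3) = x^3 + 3*x^2 - x - 3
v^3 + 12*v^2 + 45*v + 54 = (v + 3)^2*(v + 6)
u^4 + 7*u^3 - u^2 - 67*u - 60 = (u - 3)*(u + 1)*(u + 4)*(u + 5)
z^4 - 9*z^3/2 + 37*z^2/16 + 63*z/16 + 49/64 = (z - 7/2)*(z - 7/4)*(z + 1/4)*(z + 1/2)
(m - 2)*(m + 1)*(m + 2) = m^3 + m^2 - 4*m - 4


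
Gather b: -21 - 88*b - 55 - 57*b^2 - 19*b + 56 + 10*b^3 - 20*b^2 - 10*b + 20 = 10*b^3 - 77*b^2 - 117*b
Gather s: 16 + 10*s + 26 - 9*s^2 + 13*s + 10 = -9*s^2 + 23*s + 52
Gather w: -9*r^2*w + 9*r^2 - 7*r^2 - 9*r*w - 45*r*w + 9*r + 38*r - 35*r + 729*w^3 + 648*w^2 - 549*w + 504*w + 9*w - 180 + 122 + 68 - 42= 2*r^2 + 12*r + 729*w^3 + 648*w^2 + w*(-9*r^2 - 54*r - 36) - 32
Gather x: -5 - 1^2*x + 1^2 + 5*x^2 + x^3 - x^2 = x^3 + 4*x^2 - x - 4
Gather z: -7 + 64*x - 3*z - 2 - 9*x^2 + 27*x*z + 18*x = -9*x^2 + 82*x + z*(27*x - 3) - 9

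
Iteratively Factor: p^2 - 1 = (p + 1)*(p - 1)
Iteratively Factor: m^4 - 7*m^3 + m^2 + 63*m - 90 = (m - 3)*(m^3 - 4*m^2 - 11*m + 30) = (m - 5)*(m - 3)*(m^2 + m - 6) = (m - 5)*(m - 3)*(m + 3)*(m - 2)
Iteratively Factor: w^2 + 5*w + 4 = (w + 1)*(w + 4)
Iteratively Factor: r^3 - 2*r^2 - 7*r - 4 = (r + 1)*(r^2 - 3*r - 4) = (r - 4)*(r + 1)*(r + 1)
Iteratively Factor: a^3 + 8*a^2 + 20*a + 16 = (a + 2)*(a^2 + 6*a + 8) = (a + 2)*(a + 4)*(a + 2)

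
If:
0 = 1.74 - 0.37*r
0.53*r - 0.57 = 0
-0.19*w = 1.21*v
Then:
No Solution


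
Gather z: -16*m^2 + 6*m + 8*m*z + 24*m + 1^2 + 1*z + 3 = -16*m^2 + 30*m + z*(8*m + 1) + 4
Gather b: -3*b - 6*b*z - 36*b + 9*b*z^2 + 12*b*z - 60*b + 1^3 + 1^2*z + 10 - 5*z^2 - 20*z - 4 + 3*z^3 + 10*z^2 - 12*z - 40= b*(9*z^2 + 6*z - 99) + 3*z^3 + 5*z^2 - 31*z - 33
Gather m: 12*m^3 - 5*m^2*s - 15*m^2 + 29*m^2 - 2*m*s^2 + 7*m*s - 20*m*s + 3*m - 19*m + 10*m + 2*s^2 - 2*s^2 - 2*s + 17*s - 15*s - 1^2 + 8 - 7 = 12*m^3 + m^2*(14 - 5*s) + m*(-2*s^2 - 13*s - 6)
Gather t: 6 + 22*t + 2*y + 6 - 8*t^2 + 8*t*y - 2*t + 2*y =-8*t^2 + t*(8*y + 20) + 4*y + 12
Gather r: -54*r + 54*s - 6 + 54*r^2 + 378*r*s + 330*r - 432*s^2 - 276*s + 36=54*r^2 + r*(378*s + 276) - 432*s^2 - 222*s + 30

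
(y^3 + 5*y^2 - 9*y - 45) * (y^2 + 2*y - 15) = y^5 + 7*y^4 - 14*y^3 - 138*y^2 + 45*y + 675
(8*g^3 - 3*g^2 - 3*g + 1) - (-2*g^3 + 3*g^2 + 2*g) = 10*g^3 - 6*g^2 - 5*g + 1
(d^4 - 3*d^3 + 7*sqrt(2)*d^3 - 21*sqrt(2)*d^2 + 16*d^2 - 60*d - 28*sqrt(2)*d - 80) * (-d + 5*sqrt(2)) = -d^5 - 2*sqrt(2)*d^4 + 3*d^4 + 6*sqrt(2)*d^3 + 54*d^3 - 150*d^2 + 108*sqrt(2)*d^2 - 300*sqrt(2)*d - 200*d - 400*sqrt(2)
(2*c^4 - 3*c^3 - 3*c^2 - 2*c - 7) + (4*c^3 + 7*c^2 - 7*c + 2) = 2*c^4 + c^3 + 4*c^2 - 9*c - 5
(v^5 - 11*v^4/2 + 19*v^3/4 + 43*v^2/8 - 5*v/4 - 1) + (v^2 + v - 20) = v^5 - 11*v^4/2 + 19*v^3/4 + 51*v^2/8 - v/4 - 21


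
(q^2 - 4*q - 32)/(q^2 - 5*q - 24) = (q + 4)/(q + 3)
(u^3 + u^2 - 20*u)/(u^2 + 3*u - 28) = u*(u + 5)/(u + 7)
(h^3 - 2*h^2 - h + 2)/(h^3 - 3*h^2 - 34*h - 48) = (-h^3 + 2*h^2 + h - 2)/(-h^3 + 3*h^2 + 34*h + 48)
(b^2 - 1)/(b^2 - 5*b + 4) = (b + 1)/(b - 4)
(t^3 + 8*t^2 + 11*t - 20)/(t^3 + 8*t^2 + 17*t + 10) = (t^2 + 3*t - 4)/(t^2 + 3*t + 2)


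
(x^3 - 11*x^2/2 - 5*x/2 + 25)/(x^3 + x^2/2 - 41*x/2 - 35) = (2*x - 5)/(2*x + 7)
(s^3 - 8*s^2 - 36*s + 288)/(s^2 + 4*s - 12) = (s^2 - 14*s + 48)/(s - 2)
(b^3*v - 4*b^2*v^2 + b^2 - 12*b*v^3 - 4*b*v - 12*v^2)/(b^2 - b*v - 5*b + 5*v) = (b^3*v - 4*b^2*v^2 + b^2 - 12*b*v^3 - 4*b*v - 12*v^2)/(b^2 - b*v - 5*b + 5*v)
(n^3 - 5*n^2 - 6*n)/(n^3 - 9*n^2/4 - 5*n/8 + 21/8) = 8*n*(n - 6)/(8*n^2 - 26*n + 21)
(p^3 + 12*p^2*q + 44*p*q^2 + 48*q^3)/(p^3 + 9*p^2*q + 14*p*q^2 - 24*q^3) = (p + 2*q)/(p - q)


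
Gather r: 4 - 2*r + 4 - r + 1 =9 - 3*r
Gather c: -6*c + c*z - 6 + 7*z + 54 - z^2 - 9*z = c*(z - 6) - z^2 - 2*z + 48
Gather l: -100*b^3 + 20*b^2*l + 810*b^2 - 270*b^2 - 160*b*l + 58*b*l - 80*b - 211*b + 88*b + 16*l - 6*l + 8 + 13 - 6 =-100*b^3 + 540*b^2 - 203*b + l*(20*b^2 - 102*b + 10) + 15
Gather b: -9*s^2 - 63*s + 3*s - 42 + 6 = -9*s^2 - 60*s - 36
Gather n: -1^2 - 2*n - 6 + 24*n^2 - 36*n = 24*n^2 - 38*n - 7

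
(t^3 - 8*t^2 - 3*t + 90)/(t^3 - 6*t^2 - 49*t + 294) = (t^2 - 2*t - 15)/(t^2 - 49)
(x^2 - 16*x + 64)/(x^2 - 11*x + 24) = (x - 8)/(x - 3)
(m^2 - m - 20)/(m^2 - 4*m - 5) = (m + 4)/(m + 1)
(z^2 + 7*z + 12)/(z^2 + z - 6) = (z + 4)/(z - 2)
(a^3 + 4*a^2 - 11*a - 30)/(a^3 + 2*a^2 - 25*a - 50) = (a - 3)/(a - 5)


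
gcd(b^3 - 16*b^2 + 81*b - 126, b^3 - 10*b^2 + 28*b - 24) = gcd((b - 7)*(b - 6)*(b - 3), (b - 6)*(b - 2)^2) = b - 6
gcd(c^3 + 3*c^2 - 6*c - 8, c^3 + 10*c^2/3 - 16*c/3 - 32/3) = c^2 + 2*c - 8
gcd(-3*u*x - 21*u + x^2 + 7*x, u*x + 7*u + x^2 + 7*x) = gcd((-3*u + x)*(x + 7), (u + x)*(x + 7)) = x + 7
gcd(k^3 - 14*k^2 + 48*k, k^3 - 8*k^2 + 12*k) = k^2 - 6*k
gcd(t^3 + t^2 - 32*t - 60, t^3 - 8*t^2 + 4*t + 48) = t^2 - 4*t - 12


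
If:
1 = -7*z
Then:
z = -1/7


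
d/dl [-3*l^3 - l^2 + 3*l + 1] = -9*l^2 - 2*l + 3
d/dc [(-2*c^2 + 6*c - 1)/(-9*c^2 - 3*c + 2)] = (60*c^2 - 26*c + 9)/(81*c^4 + 54*c^3 - 27*c^2 - 12*c + 4)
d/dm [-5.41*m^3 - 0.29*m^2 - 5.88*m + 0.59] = -16.23*m^2 - 0.58*m - 5.88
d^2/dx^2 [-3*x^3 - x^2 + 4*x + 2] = -18*x - 2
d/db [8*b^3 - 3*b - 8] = 24*b^2 - 3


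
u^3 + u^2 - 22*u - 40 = (u - 5)*(u + 2)*(u + 4)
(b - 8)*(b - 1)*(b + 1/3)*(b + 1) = b^4 - 23*b^3/3 - 11*b^2/3 + 23*b/3 + 8/3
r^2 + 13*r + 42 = (r + 6)*(r + 7)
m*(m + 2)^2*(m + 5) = m^4 + 9*m^3 + 24*m^2 + 20*m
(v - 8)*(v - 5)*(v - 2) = v^3 - 15*v^2 + 66*v - 80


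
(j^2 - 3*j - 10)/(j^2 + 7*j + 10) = (j - 5)/(j + 5)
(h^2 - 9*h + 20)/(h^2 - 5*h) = (h - 4)/h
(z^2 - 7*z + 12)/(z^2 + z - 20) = (z - 3)/(z + 5)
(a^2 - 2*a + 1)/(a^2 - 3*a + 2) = (a - 1)/(a - 2)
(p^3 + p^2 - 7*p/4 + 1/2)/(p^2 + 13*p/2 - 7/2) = (p^2 + 3*p/2 - 1)/(p + 7)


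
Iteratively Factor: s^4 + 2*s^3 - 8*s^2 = (s + 4)*(s^3 - 2*s^2) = s*(s + 4)*(s^2 - 2*s) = s^2*(s + 4)*(s - 2)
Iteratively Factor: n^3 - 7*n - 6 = (n + 2)*(n^2 - 2*n - 3) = (n + 1)*(n + 2)*(n - 3)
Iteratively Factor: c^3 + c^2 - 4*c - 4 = (c + 2)*(c^2 - c - 2) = (c - 2)*(c + 2)*(c + 1)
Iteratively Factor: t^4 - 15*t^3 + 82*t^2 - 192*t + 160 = (t - 4)*(t^3 - 11*t^2 + 38*t - 40) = (t - 5)*(t - 4)*(t^2 - 6*t + 8) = (t - 5)*(t - 4)^2*(t - 2)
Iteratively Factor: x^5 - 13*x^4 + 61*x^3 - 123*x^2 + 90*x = (x)*(x^4 - 13*x^3 + 61*x^2 - 123*x + 90) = x*(x - 3)*(x^3 - 10*x^2 + 31*x - 30) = x*(x - 3)*(x - 2)*(x^2 - 8*x + 15) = x*(x - 3)^2*(x - 2)*(x - 5)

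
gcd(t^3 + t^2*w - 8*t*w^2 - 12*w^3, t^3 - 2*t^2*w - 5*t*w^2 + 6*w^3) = t^2 - t*w - 6*w^2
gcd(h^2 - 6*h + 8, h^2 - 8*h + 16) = h - 4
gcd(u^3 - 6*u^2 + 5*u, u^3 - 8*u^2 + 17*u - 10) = u^2 - 6*u + 5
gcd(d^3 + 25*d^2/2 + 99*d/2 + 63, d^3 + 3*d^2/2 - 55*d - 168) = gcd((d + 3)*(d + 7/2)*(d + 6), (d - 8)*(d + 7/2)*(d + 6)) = d^2 + 19*d/2 + 21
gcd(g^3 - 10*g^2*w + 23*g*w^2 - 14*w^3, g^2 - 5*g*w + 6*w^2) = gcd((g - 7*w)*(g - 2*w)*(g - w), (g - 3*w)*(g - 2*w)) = -g + 2*w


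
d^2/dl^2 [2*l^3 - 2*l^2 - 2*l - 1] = 12*l - 4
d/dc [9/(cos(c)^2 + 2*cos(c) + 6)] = 18*(cos(c) + 1)*sin(c)/(cos(c)^2 + 2*cos(c) + 6)^2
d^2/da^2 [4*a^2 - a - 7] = 8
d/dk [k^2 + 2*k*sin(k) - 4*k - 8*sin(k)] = 2*k*cos(k) + 2*k + 2*sin(k) - 8*cos(k) - 4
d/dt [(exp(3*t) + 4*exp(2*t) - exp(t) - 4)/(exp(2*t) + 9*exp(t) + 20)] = (exp(2*t) + 10*exp(t) + 1)*exp(t)/(exp(2*t) + 10*exp(t) + 25)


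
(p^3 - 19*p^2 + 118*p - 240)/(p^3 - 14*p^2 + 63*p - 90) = (p - 8)/(p - 3)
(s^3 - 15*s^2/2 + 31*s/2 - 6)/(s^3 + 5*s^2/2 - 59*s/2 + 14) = (s - 3)/(s + 7)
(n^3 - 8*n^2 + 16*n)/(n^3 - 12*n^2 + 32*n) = (n - 4)/(n - 8)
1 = 1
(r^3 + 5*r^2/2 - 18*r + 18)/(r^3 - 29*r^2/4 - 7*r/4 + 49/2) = 2*(2*r^2 + 9*r - 18)/(4*r^2 - 21*r - 49)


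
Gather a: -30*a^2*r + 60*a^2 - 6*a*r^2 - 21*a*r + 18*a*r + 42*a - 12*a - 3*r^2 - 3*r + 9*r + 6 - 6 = a^2*(60 - 30*r) + a*(-6*r^2 - 3*r + 30) - 3*r^2 + 6*r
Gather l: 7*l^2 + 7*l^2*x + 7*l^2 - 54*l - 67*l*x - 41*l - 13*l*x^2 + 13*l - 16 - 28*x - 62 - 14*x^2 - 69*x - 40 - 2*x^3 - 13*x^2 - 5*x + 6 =l^2*(7*x + 14) + l*(-13*x^2 - 67*x - 82) - 2*x^3 - 27*x^2 - 102*x - 112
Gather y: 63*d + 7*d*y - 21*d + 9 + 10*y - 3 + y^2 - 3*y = 42*d + y^2 + y*(7*d + 7) + 6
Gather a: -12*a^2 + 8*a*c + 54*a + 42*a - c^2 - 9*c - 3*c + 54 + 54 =-12*a^2 + a*(8*c + 96) - c^2 - 12*c + 108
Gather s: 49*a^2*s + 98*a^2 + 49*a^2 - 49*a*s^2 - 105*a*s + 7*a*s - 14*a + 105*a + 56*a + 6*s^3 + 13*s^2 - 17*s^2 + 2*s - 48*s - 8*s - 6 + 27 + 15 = 147*a^2 + 147*a + 6*s^3 + s^2*(-49*a - 4) + s*(49*a^2 - 98*a - 54) + 36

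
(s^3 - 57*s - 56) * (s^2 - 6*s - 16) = s^5 - 6*s^4 - 73*s^3 + 286*s^2 + 1248*s + 896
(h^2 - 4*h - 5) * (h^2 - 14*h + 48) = h^4 - 18*h^3 + 99*h^2 - 122*h - 240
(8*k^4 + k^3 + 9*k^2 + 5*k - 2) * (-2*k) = -16*k^5 - 2*k^4 - 18*k^3 - 10*k^2 + 4*k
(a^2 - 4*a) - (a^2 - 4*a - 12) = 12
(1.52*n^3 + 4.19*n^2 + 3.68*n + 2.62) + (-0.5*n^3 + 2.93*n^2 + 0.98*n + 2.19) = 1.02*n^3 + 7.12*n^2 + 4.66*n + 4.81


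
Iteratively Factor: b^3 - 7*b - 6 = (b + 1)*(b^2 - b - 6) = (b + 1)*(b + 2)*(b - 3)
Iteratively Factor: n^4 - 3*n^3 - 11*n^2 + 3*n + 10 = (n + 2)*(n^3 - 5*n^2 - n + 5) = (n - 5)*(n + 2)*(n^2 - 1) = (n - 5)*(n + 1)*(n + 2)*(n - 1)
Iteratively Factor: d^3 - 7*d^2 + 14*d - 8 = (d - 1)*(d^2 - 6*d + 8) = (d - 4)*(d - 1)*(d - 2)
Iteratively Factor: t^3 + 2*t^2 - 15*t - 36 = (t - 4)*(t^2 + 6*t + 9) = (t - 4)*(t + 3)*(t + 3)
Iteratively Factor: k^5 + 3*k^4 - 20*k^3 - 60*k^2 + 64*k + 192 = (k + 3)*(k^4 - 20*k^2 + 64) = (k + 2)*(k + 3)*(k^3 - 2*k^2 - 16*k + 32) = (k - 4)*(k + 2)*(k + 3)*(k^2 + 2*k - 8) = (k - 4)*(k + 2)*(k + 3)*(k + 4)*(k - 2)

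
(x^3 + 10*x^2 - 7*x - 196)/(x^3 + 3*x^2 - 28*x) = (x + 7)/x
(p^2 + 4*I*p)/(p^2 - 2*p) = (p + 4*I)/(p - 2)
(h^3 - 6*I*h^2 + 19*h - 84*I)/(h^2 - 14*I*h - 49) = (h^2 + I*h + 12)/(h - 7*I)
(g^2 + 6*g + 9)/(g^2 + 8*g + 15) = (g + 3)/(g + 5)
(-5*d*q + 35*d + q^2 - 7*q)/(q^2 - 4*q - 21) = (-5*d + q)/(q + 3)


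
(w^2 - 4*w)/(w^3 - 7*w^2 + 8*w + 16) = w/(w^2 - 3*w - 4)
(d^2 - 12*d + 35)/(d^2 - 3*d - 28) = (d - 5)/(d + 4)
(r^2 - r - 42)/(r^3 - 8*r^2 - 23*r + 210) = (r + 6)/(r^2 - r - 30)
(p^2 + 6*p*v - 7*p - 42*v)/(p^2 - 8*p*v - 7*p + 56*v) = (p + 6*v)/(p - 8*v)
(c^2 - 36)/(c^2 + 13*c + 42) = (c - 6)/(c + 7)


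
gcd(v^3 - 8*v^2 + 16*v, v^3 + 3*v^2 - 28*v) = v^2 - 4*v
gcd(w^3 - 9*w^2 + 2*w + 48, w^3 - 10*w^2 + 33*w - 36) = w - 3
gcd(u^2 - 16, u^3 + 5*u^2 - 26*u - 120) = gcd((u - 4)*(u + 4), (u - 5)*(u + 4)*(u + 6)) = u + 4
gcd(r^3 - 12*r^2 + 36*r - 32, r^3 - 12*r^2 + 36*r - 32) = r^3 - 12*r^2 + 36*r - 32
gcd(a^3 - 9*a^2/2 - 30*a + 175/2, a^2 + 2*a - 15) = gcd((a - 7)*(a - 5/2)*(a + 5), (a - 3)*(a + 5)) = a + 5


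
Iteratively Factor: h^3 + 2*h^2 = (h)*(h^2 + 2*h) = h^2*(h + 2)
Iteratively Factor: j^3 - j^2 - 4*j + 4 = (j - 1)*(j^2 - 4) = (j - 1)*(j + 2)*(j - 2)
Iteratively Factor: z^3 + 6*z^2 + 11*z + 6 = (z + 1)*(z^2 + 5*z + 6) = (z + 1)*(z + 3)*(z + 2)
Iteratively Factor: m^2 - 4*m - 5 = (m + 1)*(m - 5)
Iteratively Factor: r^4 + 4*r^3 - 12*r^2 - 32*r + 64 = (r + 4)*(r^3 - 12*r + 16) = (r + 4)^2*(r^2 - 4*r + 4) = (r - 2)*(r + 4)^2*(r - 2)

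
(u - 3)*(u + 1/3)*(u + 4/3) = u^3 - 4*u^2/3 - 41*u/9 - 4/3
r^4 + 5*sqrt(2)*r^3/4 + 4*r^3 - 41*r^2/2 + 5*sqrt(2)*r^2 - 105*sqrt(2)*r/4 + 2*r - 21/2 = (r - 3)*(r + 7)*(sqrt(2)*r/2 + 1)*(sqrt(2)*r + 1/2)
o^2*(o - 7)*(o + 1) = o^4 - 6*o^3 - 7*o^2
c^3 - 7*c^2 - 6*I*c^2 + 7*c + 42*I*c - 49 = (c - 7)*(c - 7*I)*(c + I)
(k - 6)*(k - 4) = k^2 - 10*k + 24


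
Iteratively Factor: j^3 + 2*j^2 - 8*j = (j - 2)*(j^2 + 4*j) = j*(j - 2)*(j + 4)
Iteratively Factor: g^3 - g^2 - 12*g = (g)*(g^2 - g - 12) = g*(g + 3)*(g - 4)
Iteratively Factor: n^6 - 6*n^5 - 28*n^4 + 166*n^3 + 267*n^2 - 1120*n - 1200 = (n - 5)*(n^5 - n^4 - 33*n^3 + n^2 + 272*n + 240) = (n - 5)*(n + 3)*(n^4 - 4*n^3 - 21*n^2 + 64*n + 80) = (n - 5)*(n + 1)*(n + 3)*(n^3 - 5*n^2 - 16*n + 80) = (n - 5)*(n - 4)*(n + 1)*(n + 3)*(n^2 - n - 20) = (n - 5)*(n - 4)*(n + 1)*(n + 3)*(n + 4)*(n - 5)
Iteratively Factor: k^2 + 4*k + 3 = (k + 3)*(k + 1)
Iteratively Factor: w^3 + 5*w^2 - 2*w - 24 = (w - 2)*(w^2 + 7*w + 12) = (w - 2)*(w + 4)*(w + 3)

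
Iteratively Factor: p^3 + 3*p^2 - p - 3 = (p + 3)*(p^2 - 1) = (p + 1)*(p + 3)*(p - 1)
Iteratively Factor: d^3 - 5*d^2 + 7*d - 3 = (d - 1)*(d^2 - 4*d + 3) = (d - 1)^2*(d - 3)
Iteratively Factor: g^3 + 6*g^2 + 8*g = (g + 4)*(g^2 + 2*g) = (g + 2)*(g + 4)*(g)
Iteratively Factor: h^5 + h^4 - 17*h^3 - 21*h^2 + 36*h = (h - 4)*(h^4 + 5*h^3 + 3*h^2 - 9*h) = (h - 4)*(h + 3)*(h^3 + 2*h^2 - 3*h) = (h - 4)*(h + 3)^2*(h^2 - h) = h*(h - 4)*(h + 3)^2*(h - 1)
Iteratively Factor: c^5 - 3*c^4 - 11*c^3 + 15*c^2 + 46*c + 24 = (c + 1)*(c^4 - 4*c^3 - 7*c^2 + 22*c + 24) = (c - 3)*(c + 1)*(c^3 - c^2 - 10*c - 8) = (c - 3)*(c + 1)*(c + 2)*(c^2 - 3*c - 4) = (c - 3)*(c + 1)^2*(c + 2)*(c - 4)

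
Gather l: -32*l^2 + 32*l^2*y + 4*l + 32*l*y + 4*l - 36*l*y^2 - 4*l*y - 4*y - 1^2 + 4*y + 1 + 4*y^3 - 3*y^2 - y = l^2*(32*y - 32) + l*(-36*y^2 + 28*y + 8) + 4*y^3 - 3*y^2 - y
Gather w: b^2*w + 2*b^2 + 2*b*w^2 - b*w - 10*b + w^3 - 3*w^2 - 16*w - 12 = 2*b^2 - 10*b + w^3 + w^2*(2*b - 3) + w*(b^2 - b - 16) - 12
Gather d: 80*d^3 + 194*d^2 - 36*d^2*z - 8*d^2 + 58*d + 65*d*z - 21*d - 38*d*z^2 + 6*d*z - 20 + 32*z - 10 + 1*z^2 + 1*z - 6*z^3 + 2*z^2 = 80*d^3 + d^2*(186 - 36*z) + d*(-38*z^2 + 71*z + 37) - 6*z^3 + 3*z^2 + 33*z - 30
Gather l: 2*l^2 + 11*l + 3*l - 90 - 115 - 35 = 2*l^2 + 14*l - 240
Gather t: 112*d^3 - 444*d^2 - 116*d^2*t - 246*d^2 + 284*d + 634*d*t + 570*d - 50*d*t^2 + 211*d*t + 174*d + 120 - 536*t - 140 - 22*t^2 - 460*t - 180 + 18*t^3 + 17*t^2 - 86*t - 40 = 112*d^3 - 690*d^2 + 1028*d + 18*t^3 + t^2*(-50*d - 5) + t*(-116*d^2 + 845*d - 1082) - 240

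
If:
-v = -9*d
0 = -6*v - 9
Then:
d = -1/6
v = -3/2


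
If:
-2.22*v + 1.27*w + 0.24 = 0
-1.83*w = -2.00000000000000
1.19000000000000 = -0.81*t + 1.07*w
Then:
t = -0.03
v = 0.73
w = 1.09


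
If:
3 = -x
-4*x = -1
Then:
No Solution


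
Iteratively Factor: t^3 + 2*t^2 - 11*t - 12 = (t + 4)*(t^2 - 2*t - 3) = (t + 1)*(t + 4)*(t - 3)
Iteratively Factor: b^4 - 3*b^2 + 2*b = (b + 2)*(b^3 - 2*b^2 + b) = (b - 1)*(b + 2)*(b^2 - b) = (b - 1)^2*(b + 2)*(b)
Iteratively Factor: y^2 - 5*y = (y)*(y - 5)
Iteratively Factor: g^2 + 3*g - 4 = (g - 1)*(g + 4)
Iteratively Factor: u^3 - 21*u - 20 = (u + 4)*(u^2 - 4*u - 5) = (u + 1)*(u + 4)*(u - 5)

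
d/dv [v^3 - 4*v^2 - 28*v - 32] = 3*v^2 - 8*v - 28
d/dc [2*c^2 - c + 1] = 4*c - 1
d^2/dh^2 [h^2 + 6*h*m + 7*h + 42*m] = 2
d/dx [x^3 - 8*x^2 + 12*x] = 3*x^2 - 16*x + 12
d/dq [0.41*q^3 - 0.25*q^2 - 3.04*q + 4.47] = 1.23*q^2 - 0.5*q - 3.04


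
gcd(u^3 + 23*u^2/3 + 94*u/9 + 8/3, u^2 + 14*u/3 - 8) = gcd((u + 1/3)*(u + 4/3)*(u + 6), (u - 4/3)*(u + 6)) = u + 6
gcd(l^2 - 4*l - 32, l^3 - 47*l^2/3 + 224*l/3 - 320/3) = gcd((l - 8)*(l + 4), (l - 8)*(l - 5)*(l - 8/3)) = l - 8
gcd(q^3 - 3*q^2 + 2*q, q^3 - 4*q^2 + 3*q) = q^2 - q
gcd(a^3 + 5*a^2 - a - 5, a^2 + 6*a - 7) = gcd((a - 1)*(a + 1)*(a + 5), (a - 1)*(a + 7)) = a - 1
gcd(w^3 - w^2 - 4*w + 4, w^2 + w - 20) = 1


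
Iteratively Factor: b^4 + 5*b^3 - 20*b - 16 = (b - 2)*(b^3 + 7*b^2 + 14*b + 8) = (b - 2)*(b + 1)*(b^2 + 6*b + 8) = (b - 2)*(b + 1)*(b + 2)*(b + 4)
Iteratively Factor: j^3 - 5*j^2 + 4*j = (j)*(j^2 - 5*j + 4) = j*(j - 4)*(j - 1)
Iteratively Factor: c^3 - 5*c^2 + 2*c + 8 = (c - 2)*(c^2 - 3*c - 4) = (c - 4)*(c - 2)*(c + 1)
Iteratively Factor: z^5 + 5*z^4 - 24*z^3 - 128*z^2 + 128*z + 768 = (z - 4)*(z^4 + 9*z^3 + 12*z^2 - 80*z - 192) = (z - 4)*(z + 4)*(z^3 + 5*z^2 - 8*z - 48) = (z - 4)*(z + 4)^2*(z^2 + z - 12) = (z - 4)*(z + 4)^3*(z - 3)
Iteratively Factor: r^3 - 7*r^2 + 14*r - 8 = (r - 4)*(r^2 - 3*r + 2) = (r - 4)*(r - 1)*(r - 2)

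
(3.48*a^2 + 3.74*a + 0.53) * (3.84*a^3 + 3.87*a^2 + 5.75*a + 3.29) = 13.3632*a^5 + 27.8292*a^4 + 36.519*a^3 + 35.0053*a^2 + 15.3521*a + 1.7437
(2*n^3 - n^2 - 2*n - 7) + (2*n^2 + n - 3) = 2*n^3 + n^2 - n - 10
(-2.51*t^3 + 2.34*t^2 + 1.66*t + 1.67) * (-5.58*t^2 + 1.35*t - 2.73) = 14.0058*t^5 - 16.4457*t^4 + 0.748499999999998*t^3 - 13.4658*t^2 - 2.2773*t - 4.5591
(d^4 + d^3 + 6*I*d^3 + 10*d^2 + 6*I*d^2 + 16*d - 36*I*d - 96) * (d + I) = d^5 + d^4 + 7*I*d^4 + 4*d^3 + 7*I*d^3 + 10*d^2 - 26*I*d^2 - 60*d + 16*I*d - 96*I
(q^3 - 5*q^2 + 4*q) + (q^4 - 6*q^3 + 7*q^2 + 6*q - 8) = q^4 - 5*q^3 + 2*q^2 + 10*q - 8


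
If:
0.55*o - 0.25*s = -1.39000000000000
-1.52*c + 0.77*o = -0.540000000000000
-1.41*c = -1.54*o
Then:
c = 0.66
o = 0.61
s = 6.89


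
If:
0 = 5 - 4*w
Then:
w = 5/4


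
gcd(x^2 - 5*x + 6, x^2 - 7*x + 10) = x - 2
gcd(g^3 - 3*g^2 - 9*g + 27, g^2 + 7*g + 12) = g + 3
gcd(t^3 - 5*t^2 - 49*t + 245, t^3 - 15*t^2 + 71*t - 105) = t^2 - 12*t + 35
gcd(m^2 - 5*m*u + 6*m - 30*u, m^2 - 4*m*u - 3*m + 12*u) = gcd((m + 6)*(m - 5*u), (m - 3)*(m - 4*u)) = 1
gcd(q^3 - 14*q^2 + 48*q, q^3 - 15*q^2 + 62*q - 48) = q^2 - 14*q + 48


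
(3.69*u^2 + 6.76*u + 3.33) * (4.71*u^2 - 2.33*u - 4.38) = 17.3799*u^4 + 23.2419*u^3 - 16.2287*u^2 - 37.3677*u - 14.5854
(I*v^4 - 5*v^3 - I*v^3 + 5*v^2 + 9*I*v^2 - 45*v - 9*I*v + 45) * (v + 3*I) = I*v^5 - 8*v^4 - I*v^4 + 8*v^3 - 6*I*v^3 - 72*v^2 + 6*I*v^2 + 72*v - 135*I*v + 135*I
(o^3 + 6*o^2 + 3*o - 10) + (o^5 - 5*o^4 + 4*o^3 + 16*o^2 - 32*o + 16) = o^5 - 5*o^4 + 5*o^3 + 22*o^2 - 29*o + 6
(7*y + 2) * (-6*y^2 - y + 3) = -42*y^3 - 19*y^2 + 19*y + 6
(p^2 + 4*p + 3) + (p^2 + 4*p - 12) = 2*p^2 + 8*p - 9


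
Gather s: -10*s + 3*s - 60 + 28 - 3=-7*s - 35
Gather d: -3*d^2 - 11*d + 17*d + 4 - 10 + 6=-3*d^2 + 6*d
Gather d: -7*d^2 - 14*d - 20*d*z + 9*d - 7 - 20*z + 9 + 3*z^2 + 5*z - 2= -7*d^2 + d*(-20*z - 5) + 3*z^2 - 15*z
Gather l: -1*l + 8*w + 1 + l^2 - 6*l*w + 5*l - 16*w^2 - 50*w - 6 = l^2 + l*(4 - 6*w) - 16*w^2 - 42*w - 5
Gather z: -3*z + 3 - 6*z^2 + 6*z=-6*z^2 + 3*z + 3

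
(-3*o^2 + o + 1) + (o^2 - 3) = -2*o^2 + o - 2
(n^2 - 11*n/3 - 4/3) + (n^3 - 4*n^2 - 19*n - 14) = n^3 - 3*n^2 - 68*n/3 - 46/3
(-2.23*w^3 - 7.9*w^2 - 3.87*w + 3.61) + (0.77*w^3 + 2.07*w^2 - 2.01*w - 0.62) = -1.46*w^3 - 5.83*w^2 - 5.88*w + 2.99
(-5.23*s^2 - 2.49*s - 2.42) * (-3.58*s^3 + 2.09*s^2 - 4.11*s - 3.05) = 18.7234*s^5 - 2.0165*s^4 + 24.9548*s^3 + 21.1276*s^2 + 17.5407*s + 7.381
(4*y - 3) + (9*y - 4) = 13*y - 7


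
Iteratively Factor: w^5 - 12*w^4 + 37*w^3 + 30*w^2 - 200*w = (w - 4)*(w^4 - 8*w^3 + 5*w^2 + 50*w) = w*(w - 4)*(w^3 - 8*w^2 + 5*w + 50) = w*(w - 4)*(w + 2)*(w^2 - 10*w + 25) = w*(w - 5)*(w - 4)*(w + 2)*(w - 5)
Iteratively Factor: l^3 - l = (l)*(l^2 - 1) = l*(l + 1)*(l - 1)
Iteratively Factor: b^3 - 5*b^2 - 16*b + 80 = (b - 4)*(b^2 - b - 20) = (b - 5)*(b - 4)*(b + 4)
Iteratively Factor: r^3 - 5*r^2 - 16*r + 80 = (r - 5)*(r^2 - 16) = (r - 5)*(r + 4)*(r - 4)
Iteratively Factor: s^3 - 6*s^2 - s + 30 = (s + 2)*(s^2 - 8*s + 15) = (s - 3)*(s + 2)*(s - 5)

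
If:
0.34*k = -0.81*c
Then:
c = -0.419753086419753*k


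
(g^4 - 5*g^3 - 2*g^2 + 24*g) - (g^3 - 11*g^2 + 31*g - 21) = g^4 - 6*g^3 + 9*g^2 - 7*g + 21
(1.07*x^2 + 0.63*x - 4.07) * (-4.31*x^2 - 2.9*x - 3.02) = -4.6117*x^4 - 5.8183*x^3 + 12.4833*x^2 + 9.9004*x + 12.2914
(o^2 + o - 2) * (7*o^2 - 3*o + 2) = 7*o^4 + 4*o^3 - 15*o^2 + 8*o - 4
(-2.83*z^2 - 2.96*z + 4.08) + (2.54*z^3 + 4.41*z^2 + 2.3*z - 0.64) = 2.54*z^3 + 1.58*z^2 - 0.66*z + 3.44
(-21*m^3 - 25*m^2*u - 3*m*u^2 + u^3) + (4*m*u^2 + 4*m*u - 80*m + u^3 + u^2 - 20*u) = -21*m^3 - 25*m^2*u + m*u^2 + 4*m*u - 80*m + 2*u^3 + u^2 - 20*u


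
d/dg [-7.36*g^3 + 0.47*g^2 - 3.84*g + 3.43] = -22.08*g^2 + 0.94*g - 3.84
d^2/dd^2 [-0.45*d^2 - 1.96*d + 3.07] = -0.900000000000000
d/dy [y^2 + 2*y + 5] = 2*y + 2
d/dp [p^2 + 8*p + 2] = 2*p + 8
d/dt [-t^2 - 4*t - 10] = -2*t - 4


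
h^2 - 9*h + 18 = (h - 6)*(h - 3)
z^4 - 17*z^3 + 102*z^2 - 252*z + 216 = (z - 6)^2*(z - 3)*(z - 2)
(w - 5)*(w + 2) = w^2 - 3*w - 10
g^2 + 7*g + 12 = (g + 3)*(g + 4)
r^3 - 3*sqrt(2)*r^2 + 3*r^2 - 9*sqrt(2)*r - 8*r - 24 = (r + 3)*(r - 4*sqrt(2))*(r + sqrt(2))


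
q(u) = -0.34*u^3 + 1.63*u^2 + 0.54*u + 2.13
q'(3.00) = 1.14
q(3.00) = 9.24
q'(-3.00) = -18.42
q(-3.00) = 24.36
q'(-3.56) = -23.99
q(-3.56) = 36.21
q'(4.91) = -8.04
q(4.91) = 3.83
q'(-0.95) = -3.48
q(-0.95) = 3.38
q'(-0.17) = -0.04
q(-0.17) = 2.09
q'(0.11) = 0.89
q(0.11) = 2.21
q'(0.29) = 1.40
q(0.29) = 2.42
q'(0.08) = 0.79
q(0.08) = 2.18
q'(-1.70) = -7.95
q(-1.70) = 7.59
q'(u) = -1.02*u^2 + 3.26*u + 0.54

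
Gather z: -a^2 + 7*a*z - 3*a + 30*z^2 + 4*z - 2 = -a^2 - 3*a + 30*z^2 + z*(7*a + 4) - 2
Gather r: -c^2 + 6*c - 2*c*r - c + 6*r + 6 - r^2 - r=-c^2 + 5*c - r^2 + r*(5 - 2*c) + 6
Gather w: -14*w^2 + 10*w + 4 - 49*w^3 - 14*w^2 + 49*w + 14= -49*w^3 - 28*w^2 + 59*w + 18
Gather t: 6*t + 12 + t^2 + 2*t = t^2 + 8*t + 12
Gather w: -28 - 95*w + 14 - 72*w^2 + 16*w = -72*w^2 - 79*w - 14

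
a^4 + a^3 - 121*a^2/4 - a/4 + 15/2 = (a - 5)*(a - 1/2)*(a + 1/2)*(a + 6)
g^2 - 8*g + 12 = (g - 6)*(g - 2)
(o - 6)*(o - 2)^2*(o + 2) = o^4 - 8*o^3 + 8*o^2 + 32*o - 48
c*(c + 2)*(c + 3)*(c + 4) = c^4 + 9*c^3 + 26*c^2 + 24*c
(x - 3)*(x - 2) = x^2 - 5*x + 6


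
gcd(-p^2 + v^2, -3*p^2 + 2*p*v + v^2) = p - v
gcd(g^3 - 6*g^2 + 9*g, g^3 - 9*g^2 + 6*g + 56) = 1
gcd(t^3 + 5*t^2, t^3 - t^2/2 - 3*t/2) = t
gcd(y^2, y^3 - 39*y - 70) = 1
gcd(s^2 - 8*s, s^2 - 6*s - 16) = s - 8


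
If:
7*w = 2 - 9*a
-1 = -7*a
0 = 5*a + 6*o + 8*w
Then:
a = 1/7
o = -25/98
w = 5/49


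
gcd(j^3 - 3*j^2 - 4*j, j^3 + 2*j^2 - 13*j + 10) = 1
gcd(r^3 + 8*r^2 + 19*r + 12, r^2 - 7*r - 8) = r + 1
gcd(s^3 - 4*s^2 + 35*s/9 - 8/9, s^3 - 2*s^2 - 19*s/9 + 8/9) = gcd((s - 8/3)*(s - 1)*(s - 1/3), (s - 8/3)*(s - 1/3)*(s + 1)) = s^2 - 3*s + 8/9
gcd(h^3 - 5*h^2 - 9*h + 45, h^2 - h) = 1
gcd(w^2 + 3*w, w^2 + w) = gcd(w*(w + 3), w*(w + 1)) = w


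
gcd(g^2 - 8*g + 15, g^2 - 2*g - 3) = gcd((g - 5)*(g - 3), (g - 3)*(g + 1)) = g - 3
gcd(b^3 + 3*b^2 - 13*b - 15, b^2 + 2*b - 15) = b^2 + 2*b - 15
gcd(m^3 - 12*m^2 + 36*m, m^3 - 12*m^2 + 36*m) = m^3 - 12*m^2 + 36*m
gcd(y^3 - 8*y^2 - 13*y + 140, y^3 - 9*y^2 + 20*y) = y - 5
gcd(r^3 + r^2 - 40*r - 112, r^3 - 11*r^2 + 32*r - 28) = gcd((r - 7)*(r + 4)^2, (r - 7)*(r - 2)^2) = r - 7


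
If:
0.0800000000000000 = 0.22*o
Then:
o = 0.36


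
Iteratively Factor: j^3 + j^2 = (j)*(j^2 + j) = j^2*(j + 1)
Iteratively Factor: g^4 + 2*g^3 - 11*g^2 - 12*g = (g + 1)*(g^3 + g^2 - 12*g) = g*(g + 1)*(g^2 + g - 12) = g*(g - 3)*(g + 1)*(g + 4)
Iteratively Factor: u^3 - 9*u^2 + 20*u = (u - 4)*(u^2 - 5*u) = (u - 5)*(u - 4)*(u)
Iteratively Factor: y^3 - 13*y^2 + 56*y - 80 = (y - 4)*(y^2 - 9*y + 20) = (y - 5)*(y - 4)*(y - 4)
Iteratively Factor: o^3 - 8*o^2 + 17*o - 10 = (o - 1)*(o^2 - 7*o + 10) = (o - 2)*(o - 1)*(o - 5)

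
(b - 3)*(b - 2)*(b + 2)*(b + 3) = b^4 - 13*b^2 + 36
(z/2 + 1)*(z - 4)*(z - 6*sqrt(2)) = z^3/2 - 3*sqrt(2)*z^2 - z^2 - 4*z + 6*sqrt(2)*z + 24*sqrt(2)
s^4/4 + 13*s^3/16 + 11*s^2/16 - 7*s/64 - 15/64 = (s/4 + 1/4)*(s - 1/2)*(s + 5/4)*(s + 3/2)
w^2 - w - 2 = (w - 2)*(w + 1)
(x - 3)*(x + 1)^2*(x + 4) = x^4 + 3*x^3 - 9*x^2 - 23*x - 12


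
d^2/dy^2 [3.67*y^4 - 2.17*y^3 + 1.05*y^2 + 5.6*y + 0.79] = 44.04*y^2 - 13.02*y + 2.1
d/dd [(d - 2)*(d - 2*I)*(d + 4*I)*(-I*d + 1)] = -4*I*d^3 + d^2*(9 + 6*I) + 12*d*(-1 - I) + 8 + 12*I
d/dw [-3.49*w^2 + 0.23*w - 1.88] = 0.23 - 6.98*w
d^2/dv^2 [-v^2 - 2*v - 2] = -2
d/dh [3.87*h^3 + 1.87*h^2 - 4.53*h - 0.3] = 11.61*h^2 + 3.74*h - 4.53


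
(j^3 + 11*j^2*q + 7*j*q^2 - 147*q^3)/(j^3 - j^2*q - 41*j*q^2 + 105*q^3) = (-j - 7*q)/(-j + 5*q)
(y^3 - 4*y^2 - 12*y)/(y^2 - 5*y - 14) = y*(y - 6)/(y - 7)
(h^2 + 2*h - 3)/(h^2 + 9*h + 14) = (h^2 + 2*h - 3)/(h^2 + 9*h + 14)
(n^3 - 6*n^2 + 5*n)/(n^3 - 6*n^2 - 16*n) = (-n^2 + 6*n - 5)/(-n^2 + 6*n + 16)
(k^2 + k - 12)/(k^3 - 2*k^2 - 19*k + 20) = (k - 3)/(k^2 - 6*k + 5)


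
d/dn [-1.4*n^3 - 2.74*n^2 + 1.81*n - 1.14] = -4.2*n^2 - 5.48*n + 1.81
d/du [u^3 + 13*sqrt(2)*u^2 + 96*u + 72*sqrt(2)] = 3*u^2 + 26*sqrt(2)*u + 96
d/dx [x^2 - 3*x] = 2*x - 3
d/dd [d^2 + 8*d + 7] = 2*d + 8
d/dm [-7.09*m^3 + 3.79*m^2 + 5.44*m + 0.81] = -21.27*m^2 + 7.58*m + 5.44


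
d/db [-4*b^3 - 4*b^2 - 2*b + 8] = -12*b^2 - 8*b - 2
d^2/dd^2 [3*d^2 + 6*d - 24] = 6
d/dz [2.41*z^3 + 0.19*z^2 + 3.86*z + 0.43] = 7.23*z^2 + 0.38*z + 3.86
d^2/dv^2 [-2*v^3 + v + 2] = -12*v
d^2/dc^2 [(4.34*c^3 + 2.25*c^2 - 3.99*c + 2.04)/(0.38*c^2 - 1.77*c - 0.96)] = (8.88178419700125e-16*c^5 + 32.234424*c^3 + 50.939424*c^2 + 7.032528*c + 31.977432)/(0.054872*c^6 - 0.766764*c^5 + 3.155634*c^4 - 1.671057*c^3 - 7.972128*c^2 - 4.893696*c - 0.884736)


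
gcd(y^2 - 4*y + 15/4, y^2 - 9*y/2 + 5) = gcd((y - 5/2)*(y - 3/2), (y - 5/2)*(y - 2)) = y - 5/2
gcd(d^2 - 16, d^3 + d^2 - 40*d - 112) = d + 4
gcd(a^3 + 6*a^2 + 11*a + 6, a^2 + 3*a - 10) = 1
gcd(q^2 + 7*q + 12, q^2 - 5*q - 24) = q + 3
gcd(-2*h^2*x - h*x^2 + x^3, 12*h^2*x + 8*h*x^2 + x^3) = x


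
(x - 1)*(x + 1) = x^2 - 1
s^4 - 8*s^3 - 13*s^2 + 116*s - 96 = (s - 8)*(s - 3)*(s - 1)*(s + 4)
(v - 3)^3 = v^3 - 9*v^2 + 27*v - 27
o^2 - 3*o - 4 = (o - 4)*(o + 1)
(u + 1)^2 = u^2 + 2*u + 1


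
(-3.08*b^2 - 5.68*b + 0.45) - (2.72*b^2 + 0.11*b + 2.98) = -5.8*b^2 - 5.79*b - 2.53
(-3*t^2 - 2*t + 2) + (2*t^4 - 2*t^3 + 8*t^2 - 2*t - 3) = 2*t^4 - 2*t^3 + 5*t^2 - 4*t - 1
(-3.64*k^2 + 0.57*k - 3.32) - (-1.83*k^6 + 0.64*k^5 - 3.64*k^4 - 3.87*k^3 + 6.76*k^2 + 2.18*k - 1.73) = 1.83*k^6 - 0.64*k^5 + 3.64*k^4 + 3.87*k^3 - 10.4*k^2 - 1.61*k - 1.59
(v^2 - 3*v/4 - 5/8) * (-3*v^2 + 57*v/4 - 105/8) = -3*v^4 + 33*v^3/2 - 351*v^2/16 + 15*v/16 + 525/64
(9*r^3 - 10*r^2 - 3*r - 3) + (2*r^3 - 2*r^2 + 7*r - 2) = 11*r^3 - 12*r^2 + 4*r - 5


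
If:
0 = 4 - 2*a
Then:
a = 2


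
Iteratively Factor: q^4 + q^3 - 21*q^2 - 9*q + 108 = (q + 3)*(q^3 - 2*q^2 - 15*q + 36) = (q - 3)*(q + 3)*(q^2 + q - 12) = (q - 3)^2*(q + 3)*(q + 4)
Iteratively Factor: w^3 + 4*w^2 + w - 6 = (w + 3)*(w^2 + w - 2) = (w - 1)*(w + 3)*(w + 2)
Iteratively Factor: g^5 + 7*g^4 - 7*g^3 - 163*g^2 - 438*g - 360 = (g + 3)*(g^4 + 4*g^3 - 19*g^2 - 106*g - 120) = (g + 3)^2*(g^3 + g^2 - 22*g - 40) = (g - 5)*(g + 3)^2*(g^2 + 6*g + 8) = (g - 5)*(g + 3)^2*(g + 4)*(g + 2)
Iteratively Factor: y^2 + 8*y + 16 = (y + 4)*(y + 4)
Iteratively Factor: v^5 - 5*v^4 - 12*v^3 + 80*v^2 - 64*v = (v)*(v^4 - 5*v^3 - 12*v^2 + 80*v - 64) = v*(v - 4)*(v^3 - v^2 - 16*v + 16) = v*(v - 4)*(v + 4)*(v^2 - 5*v + 4) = v*(v - 4)^2*(v + 4)*(v - 1)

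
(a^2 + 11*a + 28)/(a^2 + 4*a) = (a + 7)/a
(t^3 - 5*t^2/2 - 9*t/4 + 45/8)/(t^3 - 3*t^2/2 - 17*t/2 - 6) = (t^2 - 4*t + 15/4)/(t^2 - 3*t - 4)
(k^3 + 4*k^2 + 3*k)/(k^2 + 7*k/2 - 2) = 2*k*(k^2 + 4*k + 3)/(2*k^2 + 7*k - 4)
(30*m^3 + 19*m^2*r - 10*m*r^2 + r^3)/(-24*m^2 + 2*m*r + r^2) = (30*m^3 + 19*m^2*r - 10*m*r^2 + r^3)/(-24*m^2 + 2*m*r + r^2)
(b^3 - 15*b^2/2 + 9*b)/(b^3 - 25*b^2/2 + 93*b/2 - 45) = b/(b - 5)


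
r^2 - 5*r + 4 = (r - 4)*(r - 1)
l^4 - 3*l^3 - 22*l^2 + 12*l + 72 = (l - 6)*(l - 2)*(l + 2)*(l + 3)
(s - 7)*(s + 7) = s^2 - 49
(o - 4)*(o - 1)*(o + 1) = o^3 - 4*o^2 - o + 4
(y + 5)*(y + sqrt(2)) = y^2 + sqrt(2)*y + 5*y + 5*sqrt(2)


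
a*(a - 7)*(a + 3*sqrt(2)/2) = a^3 - 7*a^2 + 3*sqrt(2)*a^2/2 - 21*sqrt(2)*a/2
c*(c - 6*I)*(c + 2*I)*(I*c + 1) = I*c^4 + 5*c^3 + 8*I*c^2 + 12*c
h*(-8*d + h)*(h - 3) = -8*d*h^2 + 24*d*h + h^3 - 3*h^2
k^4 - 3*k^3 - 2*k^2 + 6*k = k*(k - 3)*(k - sqrt(2))*(k + sqrt(2))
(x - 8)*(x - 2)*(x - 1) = x^3 - 11*x^2 + 26*x - 16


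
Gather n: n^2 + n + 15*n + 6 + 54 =n^2 + 16*n + 60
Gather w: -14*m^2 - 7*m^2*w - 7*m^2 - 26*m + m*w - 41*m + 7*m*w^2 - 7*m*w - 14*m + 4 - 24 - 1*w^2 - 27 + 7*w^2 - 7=-21*m^2 - 81*m + w^2*(7*m + 6) + w*(-7*m^2 - 6*m) - 54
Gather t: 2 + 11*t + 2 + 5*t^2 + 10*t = 5*t^2 + 21*t + 4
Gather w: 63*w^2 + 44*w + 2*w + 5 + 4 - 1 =63*w^2 + 46*w + 8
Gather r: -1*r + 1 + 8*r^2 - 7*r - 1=8*r^2 - 8*r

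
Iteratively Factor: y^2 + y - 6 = (y + 3)*(y - 2)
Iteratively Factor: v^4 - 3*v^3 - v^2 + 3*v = (v - 1)*(v^3 - 2*v^2 - 3*v) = v*(v - 1)*(v^2 - 2*v - 3) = v*(v - 3)*(v - 1)*(v + 1)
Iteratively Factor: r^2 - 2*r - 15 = (r - 5)*(r + 3)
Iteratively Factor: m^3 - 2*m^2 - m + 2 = (m - 2)*(m^2 - 1) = (m - 2)*(m + 1)*(m - 1)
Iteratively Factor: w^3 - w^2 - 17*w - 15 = (w - 5)*(w^2 + 4*w + 3) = (w - 5)*(w + 3)*(w + 1)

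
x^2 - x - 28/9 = (x - 7/3)*(x + 4/3)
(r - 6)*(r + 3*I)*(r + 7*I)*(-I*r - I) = -I*r^4 + 10*r^3 + 5*I*r^3 - 50*r^2 + 27*I*r^2 - 60*r - 105*I*r - 126*I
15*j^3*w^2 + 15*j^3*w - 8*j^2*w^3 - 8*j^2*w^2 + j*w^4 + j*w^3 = w*(-5*j + w)*(-3*j + w)*(j*w + j)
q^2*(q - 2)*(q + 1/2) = q^4 - 3*q^3/2 - q^2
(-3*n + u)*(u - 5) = -3*n*u + 15*n + u^2 - 5*u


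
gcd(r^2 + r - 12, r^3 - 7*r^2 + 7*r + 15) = r - 3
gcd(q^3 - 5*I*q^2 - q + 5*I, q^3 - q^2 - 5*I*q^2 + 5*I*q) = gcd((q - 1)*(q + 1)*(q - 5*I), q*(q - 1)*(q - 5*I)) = q^2 + q*(-1 - 5*I) + 5*I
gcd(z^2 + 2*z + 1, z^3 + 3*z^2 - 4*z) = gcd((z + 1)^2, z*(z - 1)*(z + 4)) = 1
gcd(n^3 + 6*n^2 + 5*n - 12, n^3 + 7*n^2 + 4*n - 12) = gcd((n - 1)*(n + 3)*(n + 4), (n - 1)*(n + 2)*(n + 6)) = n - 1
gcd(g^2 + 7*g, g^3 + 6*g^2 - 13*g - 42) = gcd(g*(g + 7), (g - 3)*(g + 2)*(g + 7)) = g + 7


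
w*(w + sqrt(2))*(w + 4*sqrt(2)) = w^3 + 5*sqrt(2)*w^2 + 8*w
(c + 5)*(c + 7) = c^2 + 12*c + 35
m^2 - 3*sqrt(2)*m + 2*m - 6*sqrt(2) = (m + 2)*(m - 3*sqrt(2))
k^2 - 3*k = k*(k - 3)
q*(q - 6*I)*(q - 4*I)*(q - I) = q^4 - 11*I*q^3 - 34*q^2 + 24*I*q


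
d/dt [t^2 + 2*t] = 2*t + 2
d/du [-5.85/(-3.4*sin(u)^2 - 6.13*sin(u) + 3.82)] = -(39.78*sin(u) + 35.8605)*cos(u)/(3.4*sin(u)^2 + 6.13*sin(u) - 3.82)^2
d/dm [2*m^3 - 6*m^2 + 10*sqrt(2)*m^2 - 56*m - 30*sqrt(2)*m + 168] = 6*m^2 - 12*m + 20*sqrt(2)*m - 56 - 30*sqrt(2)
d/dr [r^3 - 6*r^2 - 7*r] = 3*r^2 - 12*r - 7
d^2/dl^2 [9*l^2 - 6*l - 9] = 18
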